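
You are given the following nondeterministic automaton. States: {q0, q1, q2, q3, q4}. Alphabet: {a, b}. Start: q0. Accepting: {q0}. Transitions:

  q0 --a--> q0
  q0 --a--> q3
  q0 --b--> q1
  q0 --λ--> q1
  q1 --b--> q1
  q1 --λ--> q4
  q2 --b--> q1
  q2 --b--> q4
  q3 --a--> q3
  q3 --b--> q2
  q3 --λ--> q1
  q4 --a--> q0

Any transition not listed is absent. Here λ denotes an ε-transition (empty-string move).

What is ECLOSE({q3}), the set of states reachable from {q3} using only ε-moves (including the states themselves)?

Begin with {q3}.
ε-move q3 → q1; add q1.
ε-move q1 → q4; add q4.

{q1, q3, q4}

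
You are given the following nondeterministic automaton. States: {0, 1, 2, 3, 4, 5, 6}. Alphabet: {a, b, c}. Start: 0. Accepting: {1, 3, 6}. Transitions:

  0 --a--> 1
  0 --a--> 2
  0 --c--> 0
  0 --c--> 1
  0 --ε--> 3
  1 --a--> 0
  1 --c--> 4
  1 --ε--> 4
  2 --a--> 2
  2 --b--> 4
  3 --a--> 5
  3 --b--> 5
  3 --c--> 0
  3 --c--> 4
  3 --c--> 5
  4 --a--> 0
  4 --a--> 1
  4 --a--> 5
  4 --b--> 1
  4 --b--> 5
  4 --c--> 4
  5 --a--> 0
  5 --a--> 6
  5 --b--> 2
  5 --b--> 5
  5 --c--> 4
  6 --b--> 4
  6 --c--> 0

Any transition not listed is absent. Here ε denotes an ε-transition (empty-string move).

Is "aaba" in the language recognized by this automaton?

Yes

Start: ε-closure({0}) = {0, 3}.
Read 'a': {0, 3} → {1, 2, 4, 5}.
Read 'a': {1, 2, 4, 5} → {0, 1, 2, 3, 4, 5, 6}.
Read 'b': {0, 1, 2, 3, 4, 5, 6} → {1, 2, 4, 5}.
Read 'a': {1, 2, 4, 5} → {0, 1, 2, 3, 4, 5, 6}.
The final set {0, 1, 2, 3, 4, 5, 6} contains the accepting states 1, 3, 6.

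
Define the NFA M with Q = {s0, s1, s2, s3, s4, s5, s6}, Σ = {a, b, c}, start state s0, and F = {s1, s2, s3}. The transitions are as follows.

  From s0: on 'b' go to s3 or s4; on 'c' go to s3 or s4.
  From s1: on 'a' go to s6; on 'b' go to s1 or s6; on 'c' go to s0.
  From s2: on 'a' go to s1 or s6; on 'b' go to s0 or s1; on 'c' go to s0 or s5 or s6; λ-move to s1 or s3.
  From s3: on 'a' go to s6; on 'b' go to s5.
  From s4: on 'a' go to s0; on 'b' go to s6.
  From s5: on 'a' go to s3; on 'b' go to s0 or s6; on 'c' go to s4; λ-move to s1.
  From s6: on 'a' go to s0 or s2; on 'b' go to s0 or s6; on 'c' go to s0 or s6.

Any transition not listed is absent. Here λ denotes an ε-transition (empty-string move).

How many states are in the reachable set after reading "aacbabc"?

0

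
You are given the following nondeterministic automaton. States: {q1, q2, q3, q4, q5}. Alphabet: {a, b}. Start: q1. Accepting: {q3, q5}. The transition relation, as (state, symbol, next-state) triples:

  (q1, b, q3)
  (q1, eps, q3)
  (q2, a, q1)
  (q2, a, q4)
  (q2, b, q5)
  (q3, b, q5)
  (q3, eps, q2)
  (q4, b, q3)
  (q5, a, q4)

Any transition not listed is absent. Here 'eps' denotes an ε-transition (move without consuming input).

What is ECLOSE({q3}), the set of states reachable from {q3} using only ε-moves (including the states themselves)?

{q2, q3}

Begin with {q3}.
ε-move q3 → q2; add q2.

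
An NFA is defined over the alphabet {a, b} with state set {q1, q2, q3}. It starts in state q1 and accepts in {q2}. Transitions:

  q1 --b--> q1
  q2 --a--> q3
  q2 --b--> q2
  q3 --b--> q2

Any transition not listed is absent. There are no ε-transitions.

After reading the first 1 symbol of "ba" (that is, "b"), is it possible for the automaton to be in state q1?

Yes

Start in {q1}.
Read 'b': q1→{q1}; now {q1}.
State q1 is in {q1}.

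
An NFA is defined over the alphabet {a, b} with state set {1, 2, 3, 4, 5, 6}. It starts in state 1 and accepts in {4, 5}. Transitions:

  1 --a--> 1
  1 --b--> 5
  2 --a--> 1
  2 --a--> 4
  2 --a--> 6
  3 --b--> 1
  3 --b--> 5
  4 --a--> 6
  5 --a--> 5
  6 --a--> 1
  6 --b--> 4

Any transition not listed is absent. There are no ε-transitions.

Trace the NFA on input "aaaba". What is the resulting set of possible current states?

Start in {1}.
Read 'a': {1} → {1}.
Read 'a': {1} → {1}.
Read 'a': {1} → {1}.
Read 'b': {1} → {5}.
Read 'a': {5} → {5}.

{5}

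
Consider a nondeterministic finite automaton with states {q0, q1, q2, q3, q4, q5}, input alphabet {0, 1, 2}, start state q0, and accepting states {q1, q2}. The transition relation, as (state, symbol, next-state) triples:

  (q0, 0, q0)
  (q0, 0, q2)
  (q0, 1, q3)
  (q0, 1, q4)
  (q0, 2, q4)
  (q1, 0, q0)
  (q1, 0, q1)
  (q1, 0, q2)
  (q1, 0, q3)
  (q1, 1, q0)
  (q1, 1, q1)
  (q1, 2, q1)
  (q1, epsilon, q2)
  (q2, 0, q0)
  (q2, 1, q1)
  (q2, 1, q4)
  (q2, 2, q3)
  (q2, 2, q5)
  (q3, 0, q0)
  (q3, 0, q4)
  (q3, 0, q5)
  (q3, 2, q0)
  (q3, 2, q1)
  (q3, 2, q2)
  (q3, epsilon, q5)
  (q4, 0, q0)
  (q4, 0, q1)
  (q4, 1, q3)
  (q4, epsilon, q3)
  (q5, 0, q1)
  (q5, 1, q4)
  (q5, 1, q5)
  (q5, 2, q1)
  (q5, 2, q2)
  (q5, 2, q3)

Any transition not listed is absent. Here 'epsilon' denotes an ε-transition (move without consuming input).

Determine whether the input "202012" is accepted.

Yes

Start in {q0}.
Read '2': q0→{q4}; union {q4}; ε-closure = {q3, q4, q5}.
Read '0': q3→{q0, q4, q5}, q4→{q0, q1}, q5→{q1}; union {q0, q1, q4, q5}; ε-closure = {q0, q1, q2, q3, q4, q5}.
Read '2': q0→{q4}, q1→{q1}, q2→{q3, q5}, q3→{q0, q1, q2}, q4→∅, q5→{q1, q2, q3}; now {q0, q1, q2, q3, q4, q5}.
Read '0': q0→{q0, q2}, q1→{q0, q1, q2, q3}, q2→{q0}, q3→{q0, q4, q5}, q4→{q0, q1}, q5→{q1}; now {q0, q1, q2, q3, q4, q5}.
Read '1': q0→{q3, q4}, q1→{q0, q1}, q2→{q1, q4}, q3→∅, q4→{q3}, q5→{q4, q5}; union {q0, q1, q3, q4, q5}; ε-closure = {q0, q1, q2, q3, q4, q5}.
Read '2': q0→{q4}, q1→{q1}, q2→{q3, q5}, q3→{q0, q1, q2}, q4→∅, q5→{q1, q2, q3}; now {q0, q1, q2, q3, q4, q5}.
The final set {q0, q1, q2, q3, q4, q5} contains the accepting states q1, q2.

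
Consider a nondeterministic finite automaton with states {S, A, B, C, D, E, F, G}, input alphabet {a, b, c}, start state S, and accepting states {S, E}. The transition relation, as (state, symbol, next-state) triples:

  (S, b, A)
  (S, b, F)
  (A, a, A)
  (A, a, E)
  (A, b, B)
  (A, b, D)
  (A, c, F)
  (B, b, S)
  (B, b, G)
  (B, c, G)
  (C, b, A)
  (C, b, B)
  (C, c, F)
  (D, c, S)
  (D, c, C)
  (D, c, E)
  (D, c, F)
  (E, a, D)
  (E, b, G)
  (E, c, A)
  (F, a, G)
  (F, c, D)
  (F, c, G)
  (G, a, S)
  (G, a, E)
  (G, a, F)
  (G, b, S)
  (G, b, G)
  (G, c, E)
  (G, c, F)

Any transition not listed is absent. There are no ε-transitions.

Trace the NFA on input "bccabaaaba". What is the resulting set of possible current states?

{S, A, E, F, G}

Start in {S}.
Read 'b': {S} → {A, F}.
Read 'c': {A, F} → {D, F, G}.
Read 'c': {D, F, G} → {S, C, D, E, F, G}.
Read 'a': {S, C, D, E, F, G} → {S, D, E, F, G}.
Read 'b': {S, D, E, F, G} → {S, A, F, G}.
Read 'a': {S, A, F, G} → {S, A, E, F, G}.
Read 'a': {S, A, E, F, G} → {S, A, D, E, F, G}.
Read 'a': {S, A, D, E, F, G} → {S, A, D, E, F, G}.
Read 'b': {S, A, D, E, F, G} → {S, A, B, D, F, G}.
Read 'a': {S, A, B, D, F, G} → {S, A, E, F, G}.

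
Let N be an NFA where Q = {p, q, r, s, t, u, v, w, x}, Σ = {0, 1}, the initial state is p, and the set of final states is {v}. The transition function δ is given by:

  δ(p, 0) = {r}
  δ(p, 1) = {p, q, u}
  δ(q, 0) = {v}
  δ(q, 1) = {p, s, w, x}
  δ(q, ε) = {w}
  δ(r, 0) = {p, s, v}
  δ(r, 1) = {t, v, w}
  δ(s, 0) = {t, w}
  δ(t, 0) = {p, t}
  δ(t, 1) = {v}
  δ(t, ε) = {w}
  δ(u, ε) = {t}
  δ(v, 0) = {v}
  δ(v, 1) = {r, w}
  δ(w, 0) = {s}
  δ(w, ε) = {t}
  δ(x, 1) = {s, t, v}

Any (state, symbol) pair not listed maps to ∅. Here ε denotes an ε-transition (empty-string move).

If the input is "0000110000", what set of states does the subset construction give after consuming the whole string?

{p, r, s, t, v, w}

Start in {p}.
Read '0': {p} → {r}.
Read '0': {r} → {p, s, v}.
Read '0': {p, s, v} → {r, t, v, w}.
Read '0': {r, t, v, w} → {p, s, t, v, w}.
Read '1': {p, s, t, v, w} → {p, q, r, t, u, v, w}.
Read '1': {p, q, r, t, u, v, w} → {p, q, r, s, t, u, v, w, x}.
Read '0': {p, q, r, s, t, u, v, w, x} → {p, r, s, t, v, w}.
Read '0': {p, r, s, t, v, w} → {p, r, s, t, v, w}.
Read '0': {p, r, s, t, v, w} → {p, r, s, t, v, w}.
Read '0': {p, r, s, t, v, w} → {p, r, s, t, v, w}.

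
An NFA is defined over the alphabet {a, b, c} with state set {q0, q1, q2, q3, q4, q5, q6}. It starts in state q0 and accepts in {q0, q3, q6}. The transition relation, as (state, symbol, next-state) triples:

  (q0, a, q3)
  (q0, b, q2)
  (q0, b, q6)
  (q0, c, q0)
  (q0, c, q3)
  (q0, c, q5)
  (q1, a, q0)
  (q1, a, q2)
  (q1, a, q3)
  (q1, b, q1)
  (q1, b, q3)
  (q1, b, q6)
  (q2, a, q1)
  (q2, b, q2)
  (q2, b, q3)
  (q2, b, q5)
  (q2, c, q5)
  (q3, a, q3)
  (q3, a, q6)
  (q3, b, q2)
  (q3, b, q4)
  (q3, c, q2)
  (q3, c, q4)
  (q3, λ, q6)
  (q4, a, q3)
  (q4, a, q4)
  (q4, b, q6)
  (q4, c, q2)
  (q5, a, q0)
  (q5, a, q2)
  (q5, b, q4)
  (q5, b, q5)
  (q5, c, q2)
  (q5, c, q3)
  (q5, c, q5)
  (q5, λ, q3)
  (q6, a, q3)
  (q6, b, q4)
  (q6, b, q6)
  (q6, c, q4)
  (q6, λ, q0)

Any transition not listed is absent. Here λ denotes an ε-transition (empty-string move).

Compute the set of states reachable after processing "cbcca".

{q0, q1, q2, q3, q4, q6}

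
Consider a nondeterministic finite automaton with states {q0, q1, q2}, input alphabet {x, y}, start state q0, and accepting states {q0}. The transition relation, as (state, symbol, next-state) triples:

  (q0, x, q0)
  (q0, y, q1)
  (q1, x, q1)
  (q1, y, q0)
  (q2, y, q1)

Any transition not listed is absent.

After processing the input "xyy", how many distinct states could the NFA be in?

1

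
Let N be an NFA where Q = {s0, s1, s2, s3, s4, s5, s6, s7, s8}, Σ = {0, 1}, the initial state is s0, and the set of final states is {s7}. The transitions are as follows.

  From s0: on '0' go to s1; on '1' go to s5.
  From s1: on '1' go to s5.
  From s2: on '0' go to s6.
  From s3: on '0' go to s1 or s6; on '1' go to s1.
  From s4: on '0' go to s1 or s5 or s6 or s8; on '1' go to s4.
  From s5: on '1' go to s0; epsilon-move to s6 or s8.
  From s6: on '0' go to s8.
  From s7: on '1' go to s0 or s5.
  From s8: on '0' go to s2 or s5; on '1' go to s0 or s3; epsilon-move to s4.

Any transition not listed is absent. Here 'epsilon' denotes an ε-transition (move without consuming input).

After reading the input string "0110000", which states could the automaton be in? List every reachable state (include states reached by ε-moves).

{s1, s2, s4, s5, s6, s8}

Start in {s0}.
Read '0': s0→{s1}; now {s1}.
Read '1': s1→{s5}; union {s5}; ε-closure = {s4, s5, s6, s8}.
Read '1': s4→{s4}, s5→{s0}, s6→∅, s8→{s0, s3}; now {s0, s3, s4}.
Read '0': s0→{s1}, s3→{s1, s6}, s4→{s1, s5, s6, s8}; union {s1, s5, s6, s8}; ε-closure = {s1, s4, s5, s6, s8}.
Read '0': s1→∅, s4→{s1, s5, s6, s8}, s5→∅, s6→{s8}, s8→{s2, s5}; union {s1, s2, s5, s6, s8}; ε-closure = {s1, s2, s4, s5, s6, s8}.
Read '0': s1→∅, s2→{s6}, s4→{s1, s5, s6, s8}, s5→∅, s6→{s8}, s8→{s2, s5}; union {s1, s2, s5, s6, s8}; ε-closure = {s1, s2, s4, s5, s6, s8}.
Read '0': s1→∅, s2→{s6}, s4→{s1, s5, s6, s8}, s5→∅, s6→{s8}, s8→{s2, s5}; union {s1, s2, s5, s6, s8}; ε-closure = {s1, s2, s4, s5, s6, s8}.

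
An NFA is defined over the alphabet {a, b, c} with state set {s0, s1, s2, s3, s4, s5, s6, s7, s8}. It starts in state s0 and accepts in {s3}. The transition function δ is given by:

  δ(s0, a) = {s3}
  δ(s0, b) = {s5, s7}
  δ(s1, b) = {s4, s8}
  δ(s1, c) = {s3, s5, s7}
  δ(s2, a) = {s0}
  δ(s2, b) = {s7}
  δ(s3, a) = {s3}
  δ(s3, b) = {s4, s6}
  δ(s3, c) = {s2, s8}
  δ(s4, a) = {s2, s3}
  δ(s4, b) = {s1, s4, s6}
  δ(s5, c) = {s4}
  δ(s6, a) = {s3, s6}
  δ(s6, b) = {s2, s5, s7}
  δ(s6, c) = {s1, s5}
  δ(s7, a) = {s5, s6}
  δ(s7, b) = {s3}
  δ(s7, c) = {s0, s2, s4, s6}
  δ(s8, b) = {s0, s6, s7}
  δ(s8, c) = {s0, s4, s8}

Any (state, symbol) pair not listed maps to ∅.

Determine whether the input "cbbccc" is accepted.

No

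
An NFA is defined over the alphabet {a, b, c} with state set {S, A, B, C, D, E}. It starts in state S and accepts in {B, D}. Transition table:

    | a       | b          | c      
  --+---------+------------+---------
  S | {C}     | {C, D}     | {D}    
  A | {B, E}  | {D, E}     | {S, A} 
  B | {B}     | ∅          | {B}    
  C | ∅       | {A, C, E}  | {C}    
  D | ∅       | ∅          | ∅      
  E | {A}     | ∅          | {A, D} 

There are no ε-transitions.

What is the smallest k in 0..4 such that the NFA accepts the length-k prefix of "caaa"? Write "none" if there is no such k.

Start in {S}.
Read 'c': S→{D}; now {D}.
None of the earlier sets intersect F, but {D} does.

1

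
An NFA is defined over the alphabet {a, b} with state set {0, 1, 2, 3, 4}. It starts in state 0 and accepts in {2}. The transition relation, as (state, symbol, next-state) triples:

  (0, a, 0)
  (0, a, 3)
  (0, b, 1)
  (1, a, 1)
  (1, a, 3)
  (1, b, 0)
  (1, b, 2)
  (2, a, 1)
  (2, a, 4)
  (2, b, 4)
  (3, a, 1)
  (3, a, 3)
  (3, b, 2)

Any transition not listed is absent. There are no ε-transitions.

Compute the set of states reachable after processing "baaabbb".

Start in {0}.
Read 'b': {0} → {1}.
Read 'a': {1} → {1, 3}.
Read 'a': {1, 3} → {1, 3}.
Read 'a': {1, 3} → {1, 3}.
Read 'b': {1, 3} → {0, 2}.
Read 'b': {0, 2} → {1, 4}.
Read 'b': {1, 4} → {0, 2}.

{0, 2}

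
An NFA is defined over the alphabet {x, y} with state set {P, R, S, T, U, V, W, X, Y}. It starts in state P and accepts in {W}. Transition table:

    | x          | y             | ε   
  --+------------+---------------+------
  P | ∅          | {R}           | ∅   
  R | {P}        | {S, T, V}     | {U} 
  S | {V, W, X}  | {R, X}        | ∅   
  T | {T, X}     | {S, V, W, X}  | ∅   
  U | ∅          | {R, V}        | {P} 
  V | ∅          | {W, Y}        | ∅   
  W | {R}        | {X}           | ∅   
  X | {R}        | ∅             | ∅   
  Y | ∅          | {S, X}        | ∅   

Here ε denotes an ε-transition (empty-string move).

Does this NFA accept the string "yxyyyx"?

Yes

Start in {P}.
Read 'y': {P} → {P, R, U}.
Read 'x': {P, R, U} → {P}.
Read 'y': {P} → {P, R, U}.
Read 'y': {P, R, U} → {P, R, S, T, U, V}.
Read 'y': {P, R, S, T, U, V} → {P, R, S, T, U, V, W, X, Y}.
Read 'x': {P, R, S, T, U, V, W, X, Y} → {P, R, T, U, V, W, X}.
The final set {P, R, T, U, V, W, X} contains the accepting state W.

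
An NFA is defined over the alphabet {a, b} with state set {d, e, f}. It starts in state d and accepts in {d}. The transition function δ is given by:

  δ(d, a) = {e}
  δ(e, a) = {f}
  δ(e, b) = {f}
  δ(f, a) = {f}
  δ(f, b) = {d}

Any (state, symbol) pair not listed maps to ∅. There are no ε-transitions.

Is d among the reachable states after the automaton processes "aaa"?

Start in {d}.
Read 'a': {d} → {e}.
Read 'a': {e} → {f}.
Read 'a': {f} → {f}.
State d is not in {f}.

No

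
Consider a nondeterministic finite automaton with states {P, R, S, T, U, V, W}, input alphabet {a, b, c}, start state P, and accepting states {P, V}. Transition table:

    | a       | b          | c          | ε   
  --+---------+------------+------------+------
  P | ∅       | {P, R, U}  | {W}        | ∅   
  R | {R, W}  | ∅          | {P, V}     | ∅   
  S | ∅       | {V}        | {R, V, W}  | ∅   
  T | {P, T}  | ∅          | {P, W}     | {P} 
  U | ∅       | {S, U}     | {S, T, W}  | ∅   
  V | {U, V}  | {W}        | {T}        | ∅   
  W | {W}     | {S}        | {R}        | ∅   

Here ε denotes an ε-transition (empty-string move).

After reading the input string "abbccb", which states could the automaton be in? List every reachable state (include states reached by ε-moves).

∅

Start in {P}.
Read 'a': P→∅; now ∅.
The set is empty and remains empty for the remaining 5 symbols.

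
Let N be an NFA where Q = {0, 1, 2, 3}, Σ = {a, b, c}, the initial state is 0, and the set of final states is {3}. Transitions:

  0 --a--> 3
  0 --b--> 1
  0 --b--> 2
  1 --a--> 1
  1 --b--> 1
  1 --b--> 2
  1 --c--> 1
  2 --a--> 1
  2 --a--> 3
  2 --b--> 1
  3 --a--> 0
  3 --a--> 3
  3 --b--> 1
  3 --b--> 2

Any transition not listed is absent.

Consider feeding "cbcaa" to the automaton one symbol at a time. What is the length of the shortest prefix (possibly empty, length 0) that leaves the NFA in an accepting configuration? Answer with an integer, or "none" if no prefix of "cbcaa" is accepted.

Start in {0}.
Read 'c': {0} → ∅.
The set is empty and remains empty for the remaining 4 symbols.
No reachable set along the way intersects F.

none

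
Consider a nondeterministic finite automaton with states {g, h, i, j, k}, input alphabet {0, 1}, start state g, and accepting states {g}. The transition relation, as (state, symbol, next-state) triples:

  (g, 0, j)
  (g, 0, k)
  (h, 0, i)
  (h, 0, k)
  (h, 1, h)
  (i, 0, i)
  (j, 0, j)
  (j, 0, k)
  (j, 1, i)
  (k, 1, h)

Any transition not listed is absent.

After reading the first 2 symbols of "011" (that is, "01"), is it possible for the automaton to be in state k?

Start in {g}.
Read '0': g→{j, k}; now {j, k}.
Read '1': j→{i}, k→{h}; now {h, i}.
State k is not in {h, i}.

No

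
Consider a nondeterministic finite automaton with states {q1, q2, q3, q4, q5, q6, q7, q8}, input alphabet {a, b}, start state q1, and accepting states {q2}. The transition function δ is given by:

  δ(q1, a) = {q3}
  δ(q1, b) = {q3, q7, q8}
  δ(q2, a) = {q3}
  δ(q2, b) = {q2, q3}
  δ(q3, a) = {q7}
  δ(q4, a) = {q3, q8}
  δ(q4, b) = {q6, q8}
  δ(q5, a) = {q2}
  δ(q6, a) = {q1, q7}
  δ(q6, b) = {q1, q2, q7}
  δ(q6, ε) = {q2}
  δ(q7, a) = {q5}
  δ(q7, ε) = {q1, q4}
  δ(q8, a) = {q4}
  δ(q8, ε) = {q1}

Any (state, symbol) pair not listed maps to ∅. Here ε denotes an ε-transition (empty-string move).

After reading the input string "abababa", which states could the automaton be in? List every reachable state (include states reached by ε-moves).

Start in {q1}.
Read 'a': {q1} → {q3}.
Read 'b': {q3} → ∅.
The set is empty and remains empty for the remaining 5 symbols.

∅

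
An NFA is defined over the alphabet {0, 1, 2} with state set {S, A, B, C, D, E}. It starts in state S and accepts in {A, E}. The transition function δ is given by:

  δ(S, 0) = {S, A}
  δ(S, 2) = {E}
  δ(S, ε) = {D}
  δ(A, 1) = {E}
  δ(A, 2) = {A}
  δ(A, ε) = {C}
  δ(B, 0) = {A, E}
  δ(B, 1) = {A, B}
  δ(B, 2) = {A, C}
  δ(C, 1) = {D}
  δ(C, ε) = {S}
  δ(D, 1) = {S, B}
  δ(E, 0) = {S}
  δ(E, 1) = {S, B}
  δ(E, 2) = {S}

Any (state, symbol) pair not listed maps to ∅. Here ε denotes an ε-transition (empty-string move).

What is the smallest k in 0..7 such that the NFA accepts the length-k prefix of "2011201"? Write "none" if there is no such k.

Start: ε-closure({S}) = {S, D}.
Read '2': S→{E}, D→∅; now {E}.
None of the earlier sets intersect F, but {E} does.

1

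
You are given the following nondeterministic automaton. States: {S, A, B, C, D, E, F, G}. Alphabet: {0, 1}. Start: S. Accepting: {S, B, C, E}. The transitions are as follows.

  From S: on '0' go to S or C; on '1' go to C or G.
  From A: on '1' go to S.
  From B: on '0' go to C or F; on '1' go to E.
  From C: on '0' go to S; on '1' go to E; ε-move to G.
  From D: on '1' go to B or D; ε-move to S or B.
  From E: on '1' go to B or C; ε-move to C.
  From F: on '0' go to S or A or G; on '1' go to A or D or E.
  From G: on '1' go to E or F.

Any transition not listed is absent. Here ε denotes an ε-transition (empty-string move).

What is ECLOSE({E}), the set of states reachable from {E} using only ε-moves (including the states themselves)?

{C, E, G}

Begin with {E}.
ε-move E → C; add C.
ε-move C → G; add G.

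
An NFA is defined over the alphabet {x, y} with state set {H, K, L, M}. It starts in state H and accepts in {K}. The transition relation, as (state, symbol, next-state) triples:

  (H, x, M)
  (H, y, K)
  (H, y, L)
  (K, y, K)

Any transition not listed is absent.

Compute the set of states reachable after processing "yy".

Start in {H}.
Read 'y': H→{K, L}; now {K, L}.
Read 'y': K→{K}, L→∅; now {K}.

{K}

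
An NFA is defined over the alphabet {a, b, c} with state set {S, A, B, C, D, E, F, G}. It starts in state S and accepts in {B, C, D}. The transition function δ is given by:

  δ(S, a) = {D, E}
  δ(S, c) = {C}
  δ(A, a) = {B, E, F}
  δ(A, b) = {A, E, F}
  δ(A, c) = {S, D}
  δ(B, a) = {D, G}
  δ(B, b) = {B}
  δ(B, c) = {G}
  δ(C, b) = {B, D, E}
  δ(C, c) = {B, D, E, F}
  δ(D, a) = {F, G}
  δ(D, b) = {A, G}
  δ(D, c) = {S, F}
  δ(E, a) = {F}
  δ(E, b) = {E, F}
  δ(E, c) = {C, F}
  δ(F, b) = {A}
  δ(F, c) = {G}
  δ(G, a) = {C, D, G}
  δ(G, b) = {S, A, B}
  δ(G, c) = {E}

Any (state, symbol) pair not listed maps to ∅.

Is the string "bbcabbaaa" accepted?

No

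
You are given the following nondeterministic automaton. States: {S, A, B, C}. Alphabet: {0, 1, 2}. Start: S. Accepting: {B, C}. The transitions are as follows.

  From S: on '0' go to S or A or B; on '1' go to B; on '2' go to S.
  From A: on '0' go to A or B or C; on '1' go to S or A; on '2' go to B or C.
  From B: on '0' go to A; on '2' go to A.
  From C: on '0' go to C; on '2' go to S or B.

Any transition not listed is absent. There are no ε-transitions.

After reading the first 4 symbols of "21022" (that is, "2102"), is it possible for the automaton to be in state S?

No

Start in {S}.
Read '2': {S} → {S}.
Read '1': {S} → {B}.
Read '0': {B} → {A}.
Read '2': {A} → {B, C}.
State S is not in {B, C}.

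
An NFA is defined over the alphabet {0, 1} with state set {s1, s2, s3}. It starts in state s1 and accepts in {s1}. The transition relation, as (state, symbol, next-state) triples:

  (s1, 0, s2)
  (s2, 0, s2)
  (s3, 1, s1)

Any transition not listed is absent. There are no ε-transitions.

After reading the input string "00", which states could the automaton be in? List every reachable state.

{s2}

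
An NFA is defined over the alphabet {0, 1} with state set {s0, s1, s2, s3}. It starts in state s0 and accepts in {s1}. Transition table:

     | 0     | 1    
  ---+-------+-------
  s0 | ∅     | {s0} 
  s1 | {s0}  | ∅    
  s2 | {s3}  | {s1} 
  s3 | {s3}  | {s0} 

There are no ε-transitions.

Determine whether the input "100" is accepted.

No

Start in {s0}.
Read '1': s0→{s0}; now {s0}.
Read '0': s0→∅; now ∅.
The set is empty and remains empty for the remaining 1 symbol.
The final set ∅ contains no accepting state.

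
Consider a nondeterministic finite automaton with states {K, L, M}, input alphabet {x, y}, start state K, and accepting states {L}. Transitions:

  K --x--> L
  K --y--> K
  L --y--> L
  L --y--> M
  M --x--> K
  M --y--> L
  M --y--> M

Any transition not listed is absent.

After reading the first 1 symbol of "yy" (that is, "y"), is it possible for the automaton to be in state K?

Yes

Start in {K}.
Read 'y': K→{K}; now {K}.
State K is in {K}.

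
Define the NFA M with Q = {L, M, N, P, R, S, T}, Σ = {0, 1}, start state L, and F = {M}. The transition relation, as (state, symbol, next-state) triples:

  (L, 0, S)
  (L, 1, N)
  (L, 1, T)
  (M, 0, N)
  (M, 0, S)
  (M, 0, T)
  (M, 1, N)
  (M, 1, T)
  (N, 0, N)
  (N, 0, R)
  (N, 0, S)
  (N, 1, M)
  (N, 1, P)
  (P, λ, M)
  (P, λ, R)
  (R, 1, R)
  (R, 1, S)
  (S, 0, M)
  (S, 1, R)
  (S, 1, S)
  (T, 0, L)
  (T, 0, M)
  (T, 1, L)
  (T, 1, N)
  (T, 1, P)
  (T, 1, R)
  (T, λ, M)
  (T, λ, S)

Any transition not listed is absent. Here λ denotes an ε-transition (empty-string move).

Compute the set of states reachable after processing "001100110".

{L, M, N, R, S, T}

Start in {L}.
Read '0': {L} → {S}.
Read '0': {S} → {M}.
Read '1': {M} → {M, N, S, T}.
Read '1': {M, N, S, T} → {L, M, N, P, R, S, T}.
Read '0': {L, M, N, P, R, S, T} → {L, M, N, R, S, T}.
Read '0': {L, M, N, R, S, T} → {L, M, N, R, S, T}.
Read '1': {L, M, N, R, S, T} → {L, M, N, P, R, S, T}.
Read '1': {L, M, N, P, R, S, T} → {L, M, N, P, R, S, T}.
Read '0': {L, M, N, P, R, S, T} → {L, M, N, R, S, T}.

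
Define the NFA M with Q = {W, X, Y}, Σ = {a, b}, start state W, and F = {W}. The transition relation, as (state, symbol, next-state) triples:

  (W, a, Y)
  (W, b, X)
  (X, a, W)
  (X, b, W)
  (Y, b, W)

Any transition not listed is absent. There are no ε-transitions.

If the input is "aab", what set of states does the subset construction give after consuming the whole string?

∅

Start in {W}.
Read 'a': {W} → {Y}.
Read 'a': {Y} → ∅.
The set is empty and remains empty for the remaining 1 symbol.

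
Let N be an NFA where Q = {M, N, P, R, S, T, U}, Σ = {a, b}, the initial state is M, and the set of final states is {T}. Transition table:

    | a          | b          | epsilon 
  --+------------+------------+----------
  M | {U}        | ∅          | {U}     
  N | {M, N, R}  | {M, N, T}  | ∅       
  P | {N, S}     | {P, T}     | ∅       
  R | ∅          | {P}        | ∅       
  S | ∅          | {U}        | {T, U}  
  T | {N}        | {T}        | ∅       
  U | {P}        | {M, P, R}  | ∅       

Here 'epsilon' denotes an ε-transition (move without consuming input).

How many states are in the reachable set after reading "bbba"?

Start: ε-closure({M}) = {M, U}.
Read 'b': {M, U} → {M, P, R, U}.
Read 'b': {M, P, R, U} → {M, P, R, T, U}.
Read 'b': {M, P, R, T, U} → {M, P, R, T, U}.
Read 'a': {M, P, R, T, U} → {N, P, S, T, U}.
That set has 5 states.

5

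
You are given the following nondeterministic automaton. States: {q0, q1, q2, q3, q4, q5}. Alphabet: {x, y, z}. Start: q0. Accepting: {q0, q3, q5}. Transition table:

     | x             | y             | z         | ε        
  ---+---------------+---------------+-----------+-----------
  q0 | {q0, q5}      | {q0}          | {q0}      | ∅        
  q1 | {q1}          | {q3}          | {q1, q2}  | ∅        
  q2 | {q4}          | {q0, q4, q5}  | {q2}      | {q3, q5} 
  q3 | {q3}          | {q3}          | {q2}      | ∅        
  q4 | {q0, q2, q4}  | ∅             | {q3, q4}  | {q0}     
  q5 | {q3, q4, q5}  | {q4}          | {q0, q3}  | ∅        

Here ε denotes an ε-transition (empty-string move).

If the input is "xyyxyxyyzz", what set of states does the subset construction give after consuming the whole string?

Start in {q0}.
Read 'x': q0→{q0, q5}; now {q0, q5}.
Read 'y': q0→{q0}, q5→{q4}; now {q0, q4}.
Read 'y': q0→{q0}, q4→∅; now {q0}.
Read 'x': q0→{q0, q5}; now {q0, q5}.
Read 'y': q0→{q0}, q5→{q4}; now {q0, q4}.
Read 'x': q0→{q0, q5}, q4→{q0, q2, q4}; union {q0, q2, q4, q5}; ε-closure = {q0, q2, q3, q4, q5}.
Read 'y': q0→{q0}, q2→{q0, q4, q5}, q3→{q3}, q4→∅, q5→{q4}; now {q0, q3, q4, q5}.
Read 'y': q0→{q0}, q3→{q3}, q4→∅, q5→{q4}; now {q0, q3, q4}.
Read 'z': q0→{q0}, q3→{q2}, q4→{q3, q4}; union {q0, q2, q3, q4}; ε-closure = {q0, q2, q3, q4, q5}.
Read 'z': q0→{q0}, q2→{q2}, q3→{q2}, q4→{q3, q4}, q5→{q0, q3}; union {q0, q2, q3, q4}; ε-closure = {q0, q2, q3, q4, q5}.

{q0, q2, q3, q4, q5}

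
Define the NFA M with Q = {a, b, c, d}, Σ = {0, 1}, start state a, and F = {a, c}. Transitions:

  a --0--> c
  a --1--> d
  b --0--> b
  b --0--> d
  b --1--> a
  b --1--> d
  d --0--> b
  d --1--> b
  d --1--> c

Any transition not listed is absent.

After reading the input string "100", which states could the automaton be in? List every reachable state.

{b, d}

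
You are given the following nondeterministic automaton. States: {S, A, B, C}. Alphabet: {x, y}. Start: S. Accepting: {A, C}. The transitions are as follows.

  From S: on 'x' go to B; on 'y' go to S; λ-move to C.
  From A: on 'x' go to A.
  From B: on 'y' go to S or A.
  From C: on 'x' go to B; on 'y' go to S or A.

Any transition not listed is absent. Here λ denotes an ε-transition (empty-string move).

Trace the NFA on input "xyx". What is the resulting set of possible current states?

{A, B}

Start: ε-closure({S}) = {S, C}.
Read 'x': S→{B}, C→{B}; now {B}.
Read 'y': B→{S, A}; union {S, A}; ε-closure = {S, A, C}.
Read 'x': S→{B}, A→{A}, C→{B}; now {A, B}.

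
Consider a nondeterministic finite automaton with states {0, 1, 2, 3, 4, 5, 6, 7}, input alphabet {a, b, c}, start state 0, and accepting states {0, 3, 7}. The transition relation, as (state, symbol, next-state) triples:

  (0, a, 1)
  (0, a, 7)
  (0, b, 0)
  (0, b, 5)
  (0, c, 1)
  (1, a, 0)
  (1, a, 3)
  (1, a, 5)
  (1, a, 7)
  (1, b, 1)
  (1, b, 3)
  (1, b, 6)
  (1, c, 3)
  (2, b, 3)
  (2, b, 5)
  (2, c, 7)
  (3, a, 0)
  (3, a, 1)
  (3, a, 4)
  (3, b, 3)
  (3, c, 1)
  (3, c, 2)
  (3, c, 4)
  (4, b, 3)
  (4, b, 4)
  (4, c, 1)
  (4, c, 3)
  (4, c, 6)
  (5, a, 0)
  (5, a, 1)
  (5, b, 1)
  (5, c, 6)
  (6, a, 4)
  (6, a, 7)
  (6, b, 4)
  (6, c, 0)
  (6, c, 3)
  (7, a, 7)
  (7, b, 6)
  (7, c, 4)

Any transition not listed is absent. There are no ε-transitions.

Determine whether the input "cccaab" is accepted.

Yes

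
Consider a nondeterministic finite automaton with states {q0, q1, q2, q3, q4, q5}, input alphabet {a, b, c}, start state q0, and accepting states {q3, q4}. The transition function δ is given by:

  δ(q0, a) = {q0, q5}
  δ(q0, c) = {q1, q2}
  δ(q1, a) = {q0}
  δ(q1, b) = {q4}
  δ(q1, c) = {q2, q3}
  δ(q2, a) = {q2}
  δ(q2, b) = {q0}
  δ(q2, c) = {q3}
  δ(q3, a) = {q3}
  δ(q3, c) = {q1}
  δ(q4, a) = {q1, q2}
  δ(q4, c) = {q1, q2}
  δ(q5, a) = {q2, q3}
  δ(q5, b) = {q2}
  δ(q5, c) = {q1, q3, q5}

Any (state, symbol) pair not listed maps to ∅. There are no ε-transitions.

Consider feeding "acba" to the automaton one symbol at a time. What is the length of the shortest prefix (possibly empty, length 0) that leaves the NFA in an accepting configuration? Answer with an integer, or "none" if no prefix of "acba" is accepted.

2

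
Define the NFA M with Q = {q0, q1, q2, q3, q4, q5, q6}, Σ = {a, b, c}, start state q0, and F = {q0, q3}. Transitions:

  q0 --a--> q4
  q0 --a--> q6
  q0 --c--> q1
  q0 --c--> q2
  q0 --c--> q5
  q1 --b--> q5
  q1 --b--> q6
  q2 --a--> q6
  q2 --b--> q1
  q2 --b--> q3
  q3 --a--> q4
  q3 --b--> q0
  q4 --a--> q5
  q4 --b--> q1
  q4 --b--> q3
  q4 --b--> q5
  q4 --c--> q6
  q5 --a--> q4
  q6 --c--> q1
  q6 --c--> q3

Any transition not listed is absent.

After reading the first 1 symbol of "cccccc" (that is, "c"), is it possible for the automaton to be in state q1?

Yes

Start in {q0}.
Read 'c': q0→{q1, q2, q5}; now {q1, q2, q5}.
State q1 is in {q1, q2, q5}.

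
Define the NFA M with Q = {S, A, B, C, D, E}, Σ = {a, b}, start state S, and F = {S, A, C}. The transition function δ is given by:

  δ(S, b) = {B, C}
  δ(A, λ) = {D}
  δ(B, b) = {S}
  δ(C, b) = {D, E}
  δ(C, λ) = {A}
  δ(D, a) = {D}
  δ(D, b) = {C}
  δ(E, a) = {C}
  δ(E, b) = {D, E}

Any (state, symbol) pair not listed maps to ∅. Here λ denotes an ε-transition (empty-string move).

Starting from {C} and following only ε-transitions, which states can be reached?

Begin with {C}.
ε-move C → A; add A.
ε-move A → D; add D.

{A, C, D}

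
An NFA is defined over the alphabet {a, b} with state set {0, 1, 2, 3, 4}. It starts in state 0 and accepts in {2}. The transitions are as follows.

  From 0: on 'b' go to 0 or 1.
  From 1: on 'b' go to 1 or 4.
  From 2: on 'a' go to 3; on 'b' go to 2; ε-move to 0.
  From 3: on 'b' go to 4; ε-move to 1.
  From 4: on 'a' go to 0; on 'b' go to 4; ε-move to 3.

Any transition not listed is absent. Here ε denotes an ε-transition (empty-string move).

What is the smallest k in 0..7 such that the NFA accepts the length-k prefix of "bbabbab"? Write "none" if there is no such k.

none

Start in {0}.
Read 'b': {0} → {0, 1}.
Read 'b': {0, 1} → {0, 1, 3, 4}.
Read 'a': {0, 1, 3, 4} → {0}.
Read 'b': {0} → {0, 1}.
Read 'b': {0, 1} → {0, 1, 3, 4}.
Read 'a': {0, 1, 3, 4} → {0}.
Read 'b': {0} → {0, 1}.
No reachable set along the way intersects F.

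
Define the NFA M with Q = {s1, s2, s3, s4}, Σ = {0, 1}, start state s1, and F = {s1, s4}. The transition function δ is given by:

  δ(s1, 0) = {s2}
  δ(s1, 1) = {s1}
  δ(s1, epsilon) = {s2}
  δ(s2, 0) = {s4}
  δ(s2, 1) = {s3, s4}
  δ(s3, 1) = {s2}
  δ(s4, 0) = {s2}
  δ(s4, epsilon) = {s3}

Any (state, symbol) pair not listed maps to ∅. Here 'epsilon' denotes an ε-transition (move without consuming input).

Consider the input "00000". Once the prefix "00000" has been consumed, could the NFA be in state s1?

No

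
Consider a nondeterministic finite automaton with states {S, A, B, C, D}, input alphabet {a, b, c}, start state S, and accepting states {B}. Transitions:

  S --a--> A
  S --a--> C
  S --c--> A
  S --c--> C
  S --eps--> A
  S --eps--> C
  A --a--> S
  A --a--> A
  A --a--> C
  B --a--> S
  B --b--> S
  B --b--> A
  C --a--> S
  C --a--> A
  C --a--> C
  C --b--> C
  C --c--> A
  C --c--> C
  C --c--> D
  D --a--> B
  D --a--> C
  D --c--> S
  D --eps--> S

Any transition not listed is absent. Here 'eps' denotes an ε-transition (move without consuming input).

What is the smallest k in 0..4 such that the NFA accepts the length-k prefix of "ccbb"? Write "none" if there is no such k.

none

Start: ε-closure({S}) = {S, A, C}.
Read 'c': {S, A, C} → {S, A, C, D}.
Read 'c': {S, A, C, D} → {S, A, C, D}.
Read 'b': {S, A, C, D} → {C}.
Read 'b': {C} → {C}.
No reachable set along the way intersects F.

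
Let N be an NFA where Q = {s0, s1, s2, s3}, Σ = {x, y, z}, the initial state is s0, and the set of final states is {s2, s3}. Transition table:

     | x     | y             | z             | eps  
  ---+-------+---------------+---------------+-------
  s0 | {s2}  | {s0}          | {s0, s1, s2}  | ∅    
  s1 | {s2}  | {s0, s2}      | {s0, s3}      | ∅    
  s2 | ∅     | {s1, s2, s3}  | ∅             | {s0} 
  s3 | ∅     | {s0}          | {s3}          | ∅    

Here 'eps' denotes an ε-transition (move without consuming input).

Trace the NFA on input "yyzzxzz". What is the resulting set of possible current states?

Start in {s0}.
Read 'y': s0→{s0}; now {s0}.
Read 'y': s0→{s0}; now {s0}.
Read 'z': s0→{s0, s1, s2}; now {s0, s1, s2}.
Read 'z': s0→{s0, s1, s2}, s1→{s0, s3}, s2→∅; now {s0, s1, s2, s3}.
Read 'x': s0→{s2}, s1→{s2}, s2→∅, s3→∅; union {s2}; ε-closure = {s0, s2}.
Read 'z': s0→{s0, s1, s2}, s2→∅; now {s0, s1, s2}.
Read 'z': s0→{s0, s1, s2}, s1→{s0, s3}, s2→∅; now {s0, s1, s2, s3}.

{s0, s1, s2, s3}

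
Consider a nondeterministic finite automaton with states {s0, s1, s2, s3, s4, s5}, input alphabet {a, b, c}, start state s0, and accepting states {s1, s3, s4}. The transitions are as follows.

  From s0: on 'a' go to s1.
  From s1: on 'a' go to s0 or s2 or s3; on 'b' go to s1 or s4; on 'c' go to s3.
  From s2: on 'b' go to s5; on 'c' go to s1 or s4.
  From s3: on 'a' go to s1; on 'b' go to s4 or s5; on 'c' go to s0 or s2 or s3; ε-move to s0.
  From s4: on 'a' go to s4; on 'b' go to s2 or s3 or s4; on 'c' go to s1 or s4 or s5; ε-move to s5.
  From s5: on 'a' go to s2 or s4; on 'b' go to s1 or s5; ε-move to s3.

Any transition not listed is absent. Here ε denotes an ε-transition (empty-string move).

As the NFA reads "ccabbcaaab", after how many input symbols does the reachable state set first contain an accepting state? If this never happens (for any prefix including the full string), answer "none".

Start in {s0}.
Read 'c': s0→∅; now ∅.
The set is empty and remains empty for the remaining 9 symbols.
No reachable set along the way intersects F.

none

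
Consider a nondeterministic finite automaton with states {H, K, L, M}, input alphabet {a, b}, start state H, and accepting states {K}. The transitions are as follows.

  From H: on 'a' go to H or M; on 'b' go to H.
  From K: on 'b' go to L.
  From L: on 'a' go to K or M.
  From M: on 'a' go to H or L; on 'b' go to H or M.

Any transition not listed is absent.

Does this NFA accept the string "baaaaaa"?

Start in {H}.
Read 'b': H→{H}; now {H}.
Read 'a': H→{H, M}; now {H, M}.
Read 'a': H→{H, M}, M→{H, L}; now {H, L, M}.
Read 'a': H→{H, M}, L→{K, M}, M→{H, L}; now {H, K, L, M}.
Read 'a': H→{H, M}, K→∅, L→{K, M}, M→{H, L}; now {H, K, L, M}.
Read 'a': H→{H, M}, K→∅, L→{K, M}, M→{H, L}; now {H, K, L, M}.
Read 'a': H→{H, M}, K→∅, L→{K, M}, M→{H, L}; now {H, K, L, M}.
The final set {H, K, L, M} contains the accepting state K.

Yes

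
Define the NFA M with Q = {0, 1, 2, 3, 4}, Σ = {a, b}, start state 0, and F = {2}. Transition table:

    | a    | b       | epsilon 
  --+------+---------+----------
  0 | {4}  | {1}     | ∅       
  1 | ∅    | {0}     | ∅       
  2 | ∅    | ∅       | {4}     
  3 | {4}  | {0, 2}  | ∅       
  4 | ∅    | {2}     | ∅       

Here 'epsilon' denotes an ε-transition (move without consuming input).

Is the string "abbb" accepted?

Start in {0}.
Read 'a': 0→{4}; now {4}.
Read 'b': 4→{2}; union {2}; ε-closure = {2, 4}.
Read 'b': 2→∅, 4→{2}; union {2}; ε-closure = {2, 4}.
Read 'b': 2→∅, 4→{2}; union {2}; ε-closure = {2, 4}.
The final set {2, 4} contains the accepting state 2.

Yes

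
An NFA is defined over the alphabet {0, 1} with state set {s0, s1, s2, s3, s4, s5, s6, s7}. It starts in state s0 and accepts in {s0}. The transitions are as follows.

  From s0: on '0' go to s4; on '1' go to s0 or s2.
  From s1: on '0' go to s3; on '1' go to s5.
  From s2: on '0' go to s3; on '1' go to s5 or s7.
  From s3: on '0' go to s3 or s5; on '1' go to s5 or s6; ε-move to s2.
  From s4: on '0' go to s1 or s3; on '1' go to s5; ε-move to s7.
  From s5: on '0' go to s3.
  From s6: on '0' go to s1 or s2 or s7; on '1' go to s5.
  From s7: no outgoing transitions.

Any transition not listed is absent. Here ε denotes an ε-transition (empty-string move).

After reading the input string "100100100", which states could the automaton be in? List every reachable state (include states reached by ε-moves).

{s2, s3, s5}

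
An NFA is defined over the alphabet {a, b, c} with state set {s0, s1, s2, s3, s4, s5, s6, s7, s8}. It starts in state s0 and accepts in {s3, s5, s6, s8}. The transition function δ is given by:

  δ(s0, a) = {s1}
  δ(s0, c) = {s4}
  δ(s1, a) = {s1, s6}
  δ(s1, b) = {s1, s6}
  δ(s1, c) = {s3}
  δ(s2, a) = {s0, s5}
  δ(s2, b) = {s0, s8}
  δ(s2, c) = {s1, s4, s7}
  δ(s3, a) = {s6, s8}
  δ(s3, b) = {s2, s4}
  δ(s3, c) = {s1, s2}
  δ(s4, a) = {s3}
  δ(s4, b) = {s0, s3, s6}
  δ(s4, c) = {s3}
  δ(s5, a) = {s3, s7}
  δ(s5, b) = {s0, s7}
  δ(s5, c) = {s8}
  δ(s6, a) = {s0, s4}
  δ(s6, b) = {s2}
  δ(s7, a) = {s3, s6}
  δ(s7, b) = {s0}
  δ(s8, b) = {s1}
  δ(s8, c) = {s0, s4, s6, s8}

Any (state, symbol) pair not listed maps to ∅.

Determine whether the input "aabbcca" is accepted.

Yes

Start in {s0}.
Read 'a': {s0} → {s1}.
Read 'a': {s1} → {s1, s6}.
Read 'b': {s1, s6} → {s1, s2, s6}.
Read 'b': {s1, s2, s6} → {s0, s1, s2, s6, s8}.
Read 'c': {s0, s1, s2, s6, s8} → {s0, s1, s3, s4, s6, s7, s8}.
Read 'c': {s0, s1, s3, s4, s6, s7, s8} → {s0, s1, s2, s3, s4, s6, s8}.
Read 'a': {s0, s1, s2, s3, s4, s6, s8} → {s0, s1, s3, s4, s5, s6, s8}.
The final set {s0, s1, s3, s4, s5, s6, s8} contains the accepting states s3, s5, s6, s8.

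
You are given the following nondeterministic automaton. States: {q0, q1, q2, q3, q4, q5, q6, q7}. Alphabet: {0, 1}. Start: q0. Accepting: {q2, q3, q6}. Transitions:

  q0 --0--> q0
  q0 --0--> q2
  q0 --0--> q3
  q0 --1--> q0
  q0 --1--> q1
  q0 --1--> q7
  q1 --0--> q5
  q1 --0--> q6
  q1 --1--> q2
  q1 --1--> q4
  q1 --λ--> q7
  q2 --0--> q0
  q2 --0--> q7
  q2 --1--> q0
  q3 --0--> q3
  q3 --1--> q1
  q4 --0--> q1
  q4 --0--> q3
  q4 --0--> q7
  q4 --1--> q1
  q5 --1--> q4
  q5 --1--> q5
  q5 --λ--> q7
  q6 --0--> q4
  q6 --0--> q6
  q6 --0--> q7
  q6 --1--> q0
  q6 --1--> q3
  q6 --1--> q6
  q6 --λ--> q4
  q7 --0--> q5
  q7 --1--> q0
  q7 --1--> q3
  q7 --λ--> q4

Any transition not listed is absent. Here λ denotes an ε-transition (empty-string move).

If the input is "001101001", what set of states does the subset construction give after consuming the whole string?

Start in {q0}.
Read '0': {q0} → {q0, q2, q3}.
Read '0': {q0, q2, q3} → {q0, q2, q3, q4, q7}.
Read '1': {q0, q2, q3, q4, q7} → {q0, q1, q3, q4, q7}.
Read '1': {q0, q1, q3, q4, q7} → {q0, q1, q2, q3, q4, q7}.
Read '0': {q0, q1, q2, q3, q4, q7} → {q0, q1, q2, q3, q4, q5, q6, q7}.
Read '1': {q0, q1, q2, q3, q4, q5, q6, q7} → {q0, q1, q2, q3, q4, q5, q6, q7}.
Read '0': {q0, q1, q2, q3, q4, q5, q6, q7} → {q0, q1, q2, q3, q4, q5, q6, q7}.
Read '0': {q0, q1, q2, q3, q4, q5, q6, q7} → {q0, q1, q2, q3, q4, q5, q6, q7}.
Read '1': {q0, q1, q2, q3, q4, q5, q6, q7} → {q0, q1, q2, q3, q4, q5, q6, q7}.

{q0, q1, q2, q3, q4, q5, q6, q7}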